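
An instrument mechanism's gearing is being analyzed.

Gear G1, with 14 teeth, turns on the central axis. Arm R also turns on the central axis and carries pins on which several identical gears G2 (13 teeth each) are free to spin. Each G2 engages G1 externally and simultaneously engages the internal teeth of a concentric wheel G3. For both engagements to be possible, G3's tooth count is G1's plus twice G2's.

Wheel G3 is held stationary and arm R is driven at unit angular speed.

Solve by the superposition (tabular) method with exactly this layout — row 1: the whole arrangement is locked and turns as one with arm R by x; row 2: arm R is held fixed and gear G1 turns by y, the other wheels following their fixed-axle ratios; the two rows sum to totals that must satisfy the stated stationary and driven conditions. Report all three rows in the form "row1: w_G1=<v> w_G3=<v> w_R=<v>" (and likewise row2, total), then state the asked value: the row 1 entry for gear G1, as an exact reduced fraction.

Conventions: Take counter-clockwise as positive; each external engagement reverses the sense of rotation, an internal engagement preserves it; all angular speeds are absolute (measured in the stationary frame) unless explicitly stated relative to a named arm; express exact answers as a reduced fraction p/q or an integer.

row1: w_G1=1 w_G3=1 w_R=1
row2: w_G1=20/7 w_G3=-1 w_R=0
total: w_G1=27/7 w_G3=0 w_R=1
asked value: 1

class = planetary set [G3 = 14+2·13 = 40; Willis about the carrier]
row 1 (train locked, turned with arm): all members turn x
superposition row 2 [arm held]: sun y, ring −(14/40)·y, arm 0
boundary: total ω_ring = x − (14/40)·y = 0 and total ω_arm = x = 1  ⇒  y = 20/7, x = 1
row 2 ring = −(14/40)·20/7 = -1
totals (row 1 + row 2): sun 1 + 20/7 = 27/7, ring 1 + (-1) = 0, arm 1 + 0 = 1
asked cell (row1, sun) = 1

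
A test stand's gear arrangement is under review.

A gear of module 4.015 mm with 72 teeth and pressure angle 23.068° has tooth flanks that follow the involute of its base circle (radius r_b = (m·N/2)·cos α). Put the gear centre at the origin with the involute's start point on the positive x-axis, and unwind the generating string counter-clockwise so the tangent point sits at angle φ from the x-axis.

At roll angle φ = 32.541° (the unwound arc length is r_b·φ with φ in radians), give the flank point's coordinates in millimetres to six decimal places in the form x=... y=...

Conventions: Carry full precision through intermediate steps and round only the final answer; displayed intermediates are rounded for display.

topology: single-mesh involute geometry — m = 4.015, N = 72
pitch radius r_p = m·N/2 = 4.015·72/2 = 144.540000
base radius r_b = r_p·cos α = 144.540000·cos 23.068° = 132.982650
roll angle φ = 32.541° = 0.56794759 rad
x = r_b·(cos φ + φ·sin φ) = 152.731565
y = r_b·(sin φ − φ·cos φ) = 7.861846

x=152.731565 y=7.861846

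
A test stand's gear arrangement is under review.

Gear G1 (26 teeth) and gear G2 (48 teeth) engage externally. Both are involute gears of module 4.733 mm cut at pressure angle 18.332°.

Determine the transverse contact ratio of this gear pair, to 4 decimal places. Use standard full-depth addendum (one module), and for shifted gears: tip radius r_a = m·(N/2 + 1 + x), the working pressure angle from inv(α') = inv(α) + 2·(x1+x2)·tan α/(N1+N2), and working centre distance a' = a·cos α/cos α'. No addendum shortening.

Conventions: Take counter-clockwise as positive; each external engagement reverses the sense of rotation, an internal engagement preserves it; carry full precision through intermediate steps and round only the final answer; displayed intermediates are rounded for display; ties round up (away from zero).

1.7670

single-mesh involute tooth geometry (26T engaging 48T at module 4.733)
base radii: r_b1 = 58.406401, r_b2 = 107.827202
tip radii: r_a1 = 66.262000, r_a2 = 118.325000
no profile shift: α' = α, a' = a
action lengths: √(r_a1²−r_b1²) = 31.294488, √(r_a2²−r_b2²) = 48.724739
base pitch p_b = π·m·cos α = 14.114548
CR = (31.294488 + 48.724739 − 175.121000·sin 18.33200°)/14.114548 = 1.766950
contact ratio ≈ 1.7670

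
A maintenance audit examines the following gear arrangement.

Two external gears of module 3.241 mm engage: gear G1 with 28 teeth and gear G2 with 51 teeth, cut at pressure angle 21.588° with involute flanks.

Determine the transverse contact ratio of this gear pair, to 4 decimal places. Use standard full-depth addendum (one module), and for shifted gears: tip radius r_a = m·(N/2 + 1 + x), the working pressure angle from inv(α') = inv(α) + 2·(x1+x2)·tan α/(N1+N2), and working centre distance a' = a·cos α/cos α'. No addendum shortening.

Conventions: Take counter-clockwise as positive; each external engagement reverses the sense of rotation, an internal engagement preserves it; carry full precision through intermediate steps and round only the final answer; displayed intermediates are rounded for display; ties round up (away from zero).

1.6267

recognized (one external pair, fixed centres): single-mesh tooth geometry, m = 3.241, N1 = 28, N2 = 51
base radii: r_b1 = 42.191176, r_b2 = 76.848213
tip radii: r_a1 = 48.615000, r_a2 = 85.886500
no profile shift: α' = α, a' = a
action lengths: √(r_a1²−r_b1²) = 24.152079, √(r_a2²−r_b2²) = 38.351572
base pitch p_b = π·m·cos α = 9.467678
CR = (24.152079 + 38.351572 − 128.019500·sin 21.58800°)/9.467678 = 1.626741
contact ratio ≈ 1.6267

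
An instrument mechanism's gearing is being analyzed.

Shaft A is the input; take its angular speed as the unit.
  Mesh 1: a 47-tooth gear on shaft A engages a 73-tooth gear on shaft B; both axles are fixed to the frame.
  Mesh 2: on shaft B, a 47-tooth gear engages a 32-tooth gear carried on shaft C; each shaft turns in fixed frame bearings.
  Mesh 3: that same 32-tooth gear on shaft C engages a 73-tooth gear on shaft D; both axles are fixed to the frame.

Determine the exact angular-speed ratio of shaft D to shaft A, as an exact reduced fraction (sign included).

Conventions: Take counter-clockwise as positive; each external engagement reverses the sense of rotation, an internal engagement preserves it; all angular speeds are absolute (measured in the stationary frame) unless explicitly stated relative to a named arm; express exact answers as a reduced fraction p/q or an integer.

-2209/5329

class = fixed-axis compound train [3 meshes; 3 ratios multiply, 3 sense flips]
mesh 1 [47T→73T]: running ratio 47/73, sense −
mesh 2 [47T→32T]: running ratio 2209/2336, sense +
mesh 3 [32T→73T]: running ratio 2209/5329, sense −
ω_out/ω_in = -2209/5329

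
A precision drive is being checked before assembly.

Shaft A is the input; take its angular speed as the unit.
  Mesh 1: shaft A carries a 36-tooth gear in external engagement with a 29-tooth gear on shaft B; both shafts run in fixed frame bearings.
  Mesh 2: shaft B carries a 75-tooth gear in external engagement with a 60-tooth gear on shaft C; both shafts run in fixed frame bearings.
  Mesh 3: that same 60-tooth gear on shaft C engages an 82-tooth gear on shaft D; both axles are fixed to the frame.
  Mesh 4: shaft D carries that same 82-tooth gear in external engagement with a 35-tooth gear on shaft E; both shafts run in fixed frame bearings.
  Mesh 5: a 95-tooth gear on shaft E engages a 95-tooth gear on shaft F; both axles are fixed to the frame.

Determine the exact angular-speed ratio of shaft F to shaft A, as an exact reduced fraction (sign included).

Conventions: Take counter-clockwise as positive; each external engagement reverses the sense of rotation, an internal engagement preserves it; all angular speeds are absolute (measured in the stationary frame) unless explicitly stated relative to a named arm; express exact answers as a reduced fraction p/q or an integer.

-540/203

class = fixed-axis compound train [5 meshes; 5 ratios multiply, 5 sense flips]
mesh 1 [36T→29T]: running ratio 36/29, sense −
mesh 2 [75T→60T]: running ratio 45/29, sense +
mesh 3 [60T→82T]: running ratio 1350/1189, sense −
mesh 4 [82T→35T]: running ratio 540/203, sense +
mesh 5 [95T→95T]: running ratio 540/203, sense −
ω_out/ω_in = -540/203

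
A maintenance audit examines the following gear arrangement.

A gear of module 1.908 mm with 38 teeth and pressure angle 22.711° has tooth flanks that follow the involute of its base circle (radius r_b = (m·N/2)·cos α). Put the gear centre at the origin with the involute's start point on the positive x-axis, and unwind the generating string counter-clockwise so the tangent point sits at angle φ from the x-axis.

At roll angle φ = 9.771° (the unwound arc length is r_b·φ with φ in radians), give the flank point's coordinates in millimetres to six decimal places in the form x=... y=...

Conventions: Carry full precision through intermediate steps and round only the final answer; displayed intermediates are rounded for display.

x=33.923912 y=0.055125

class = single-mesh tooth geometry [base-circle involute, m = 1.908, 38T]
pitch radius r_p = m·N/2 = 1.908·38/2 = 36.252000
base radius r_b = r_p·cos α = 36.252000·cos 22.711° = 33.441164
roll angle φ = 9.771° = 0.17053612 rad
x = r_b·(cos φ + φ·sin φ) = 33.923912
y = r_b·(sin φ − φ·cos φ) = 0.055125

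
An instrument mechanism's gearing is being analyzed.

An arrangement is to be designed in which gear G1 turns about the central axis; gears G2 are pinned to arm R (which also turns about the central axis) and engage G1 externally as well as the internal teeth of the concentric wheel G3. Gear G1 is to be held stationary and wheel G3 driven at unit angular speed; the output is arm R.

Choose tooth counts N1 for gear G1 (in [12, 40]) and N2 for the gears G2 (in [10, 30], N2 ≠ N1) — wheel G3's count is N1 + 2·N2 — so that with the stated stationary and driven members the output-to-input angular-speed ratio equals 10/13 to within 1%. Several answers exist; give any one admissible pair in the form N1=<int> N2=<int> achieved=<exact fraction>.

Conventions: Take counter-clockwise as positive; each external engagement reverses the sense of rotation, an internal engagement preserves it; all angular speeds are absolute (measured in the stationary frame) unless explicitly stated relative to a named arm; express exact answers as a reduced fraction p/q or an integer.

planetary set to be sized for 10/13 (Willis relation)
Willis with ω_sun = 0: ω_arm/ω_ring = N3/(N1+N3); set equal to 10/13  ⇒  N3/N1 = (10/13)/(1 − 10/13) = 10/3
N3 = N1 + 2·N2  ⇒  N2/N1 = (N3/N1 − 1)/2 = (10/3 − 1)/2 = 7/6
smallest multiple with N1 ≥ 12 and N2 ≥ 10: k = 2  ⇒  N1 = 2·6 = 12, N2 = 2·7 = 14 (N1 ≤ 40, N2 ≤ 30, N2 ≠ N1 ✓), N3 = 12 + 2·14 = 40
check: N3/(N1+N3) with N1 = 12, N3 = 40 gives 10/13; |achieved − target| = 0 ≤ 1/130 ✓

N1=12 N2=14 achieved=10/13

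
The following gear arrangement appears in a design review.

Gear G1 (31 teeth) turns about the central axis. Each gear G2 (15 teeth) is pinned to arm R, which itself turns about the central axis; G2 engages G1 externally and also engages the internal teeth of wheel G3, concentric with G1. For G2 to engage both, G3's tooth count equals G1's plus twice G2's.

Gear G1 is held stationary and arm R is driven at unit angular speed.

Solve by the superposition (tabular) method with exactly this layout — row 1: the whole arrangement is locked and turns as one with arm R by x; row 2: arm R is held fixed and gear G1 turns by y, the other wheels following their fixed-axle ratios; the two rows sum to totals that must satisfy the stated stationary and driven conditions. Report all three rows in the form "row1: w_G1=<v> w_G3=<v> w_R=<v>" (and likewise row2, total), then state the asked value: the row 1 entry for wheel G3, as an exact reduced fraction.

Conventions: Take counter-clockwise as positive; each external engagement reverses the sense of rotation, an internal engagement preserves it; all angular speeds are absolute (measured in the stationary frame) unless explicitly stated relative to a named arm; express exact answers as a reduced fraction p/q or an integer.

row1: w_G1=1 w_G3=1 w_R=1
row2: w_G1=-1 w_G3=31/61 w_R=0
total: w_G1=0 w_G3=92/61 w_R=1
asked value: 1

topology: planetary set — G1 31T / G2 15T / G3 61T, arm = carrier (Willis)
superposition row 1 [locked train]: every member turns x
row 2 — arm fixed, fixed-axis ratios: sun y, ring −(31/61)·y, arm 0
boundary: total ω_sun = x + y = 0 and total ω_arm = x = 1  ⇒  y = -1, x = 1
row 2 ring = −(31/61)·(-1) = 31/61
totals (row 1 + row 2): sun 1 + (-1) = 0, ring 1 + 31/61 = 92/61, arm 1 + 0 = 1
asked cell (row1, ring) = 1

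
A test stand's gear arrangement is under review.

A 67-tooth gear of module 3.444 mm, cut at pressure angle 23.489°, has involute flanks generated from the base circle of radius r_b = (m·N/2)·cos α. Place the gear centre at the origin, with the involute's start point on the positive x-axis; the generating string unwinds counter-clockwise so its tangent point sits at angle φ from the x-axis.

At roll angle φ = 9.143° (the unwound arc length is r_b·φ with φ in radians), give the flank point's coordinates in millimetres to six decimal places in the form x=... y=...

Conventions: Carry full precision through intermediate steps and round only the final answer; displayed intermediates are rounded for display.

x=107.152392 y=0.142959

class = single-mesh tooth geometry [base-circle involute, m = 3.444, 67T]
pitch radius r_p = m·N/2 = 3.444·67/2 = 115.374000
base radius r_b = r_p·cos α = 115.374000·cos 23.489° = 105.813719
roll angle φ = 9.143° = 0.15957545 rad
x = r_b·(cos φ + φ·sin φ) = 107.152392
y = r_b·(sin φ − φ·cos φ) = 0.142959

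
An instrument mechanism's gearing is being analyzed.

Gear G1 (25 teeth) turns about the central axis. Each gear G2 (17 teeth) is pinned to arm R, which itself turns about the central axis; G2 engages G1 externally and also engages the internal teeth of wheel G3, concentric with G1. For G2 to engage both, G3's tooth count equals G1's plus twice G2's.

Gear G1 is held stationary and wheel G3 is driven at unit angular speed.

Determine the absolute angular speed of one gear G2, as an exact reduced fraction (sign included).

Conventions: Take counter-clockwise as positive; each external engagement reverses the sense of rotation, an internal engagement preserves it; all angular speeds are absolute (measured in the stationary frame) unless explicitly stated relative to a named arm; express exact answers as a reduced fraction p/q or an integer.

59/34

planetary set (25T centre, 17T on arm, 59T internal) — Willis relation
ring teeth: 25 + 2·17 = 59
25(ω_sun−ω_arm) = −59(ω_ring−ω_arm),  ω_sun = 0, ω_ring = 1
25(0−ω_arm) = −59(1−ω_arm)  ⇒  84·ω_arm = 59  ⇒  ω_arm = 59/84
sun–planet mesh: 25·(0−59/84) = −17·(ω_p−ω_arm)  ⇒  ω_p−ω_arm = 1475/1428
ω_p = 59/84 + 1475/1428 = 59/34
exact speed ratio = 59/34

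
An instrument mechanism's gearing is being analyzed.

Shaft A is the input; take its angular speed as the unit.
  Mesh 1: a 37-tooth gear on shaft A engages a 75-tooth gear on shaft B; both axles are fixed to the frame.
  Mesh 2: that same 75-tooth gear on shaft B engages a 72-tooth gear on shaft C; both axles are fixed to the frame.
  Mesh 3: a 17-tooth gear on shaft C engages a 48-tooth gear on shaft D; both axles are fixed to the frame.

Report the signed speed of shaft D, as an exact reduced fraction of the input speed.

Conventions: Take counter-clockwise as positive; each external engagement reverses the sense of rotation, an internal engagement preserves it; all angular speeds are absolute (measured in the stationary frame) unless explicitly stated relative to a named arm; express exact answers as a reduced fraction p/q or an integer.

3-mesh fixed-axis compound train (all bearings frame-fixed)
mesh 1 [37T→75T]: |ω|/ω_in = 1×37/75 = 37/75, sense flips to −
mesh 2 [75T→72T]: |ω|/ω_in = (37/75)×75/72 = 37/72, sense flips to +
mesh 3 [17T→48T]: |ω|/ω_in = (37/72)×17/48 = 629/3456, sense flips to −
signed output speed (× input speed) = -629/3456

-629/3456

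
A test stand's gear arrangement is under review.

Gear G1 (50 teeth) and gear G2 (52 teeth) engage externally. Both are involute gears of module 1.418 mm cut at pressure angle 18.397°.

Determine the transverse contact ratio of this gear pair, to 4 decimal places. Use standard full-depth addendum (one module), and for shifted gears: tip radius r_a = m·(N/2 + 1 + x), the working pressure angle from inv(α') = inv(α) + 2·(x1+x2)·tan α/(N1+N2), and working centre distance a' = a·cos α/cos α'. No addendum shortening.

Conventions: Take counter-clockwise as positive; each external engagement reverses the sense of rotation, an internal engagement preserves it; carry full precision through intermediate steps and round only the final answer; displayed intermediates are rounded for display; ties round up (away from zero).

1.8504

class = single-mesh tooth geometry [involute pair 50T × 52T, m = 1.418]
base radii: r_b1 = 33.638240, r_b2 = 34.983770
tip radii: r_a1 = 36.868000, r_a2 = 38.286000
no profile shift: α' = α, a' = a
action lengths: √(r_a1²−r_b1²) = 15.090335, √(r_a2²−r_b2²) = 15.554859
base pitch p_b = π·m·cos α = 4.227106
CR = (15.090335 + 15.554859 − 72.318000·sin 18.39700°)/4.227106 = 1.850363
contact ratio ≈ 1.8504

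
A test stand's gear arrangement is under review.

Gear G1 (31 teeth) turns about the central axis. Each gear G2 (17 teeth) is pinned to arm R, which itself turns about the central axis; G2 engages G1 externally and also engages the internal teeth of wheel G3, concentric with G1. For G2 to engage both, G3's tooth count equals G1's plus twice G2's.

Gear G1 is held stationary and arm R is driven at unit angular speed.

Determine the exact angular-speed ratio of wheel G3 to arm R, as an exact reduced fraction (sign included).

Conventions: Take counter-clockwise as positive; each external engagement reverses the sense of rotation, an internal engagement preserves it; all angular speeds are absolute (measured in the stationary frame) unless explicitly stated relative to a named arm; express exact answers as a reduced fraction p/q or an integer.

96/65

recognized (axles ride arm R): planetary set, 31/17/65 teeth
ring teeth: 31 + 2·17 = 65
31(ω_sun−ω_arm) = −65(ω_ring−ω_arm),  ω_sun = 0, ω_arm = 1
ω_ring = 1 − (31/65)(0−1) = 96/65
ω_out/ω_in = 96/65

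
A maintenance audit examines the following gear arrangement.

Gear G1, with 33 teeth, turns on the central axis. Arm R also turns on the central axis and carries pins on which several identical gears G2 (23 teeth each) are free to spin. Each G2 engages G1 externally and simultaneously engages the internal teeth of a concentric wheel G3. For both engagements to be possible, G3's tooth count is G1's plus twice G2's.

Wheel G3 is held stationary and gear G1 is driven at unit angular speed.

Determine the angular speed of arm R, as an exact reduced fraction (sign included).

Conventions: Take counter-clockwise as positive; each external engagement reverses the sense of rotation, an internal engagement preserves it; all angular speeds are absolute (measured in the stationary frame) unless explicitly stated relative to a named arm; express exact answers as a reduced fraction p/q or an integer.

33/112

class = planetary set [G3 = 33+2·23 = 79; Willis about the carrier]
ring teeth: 33 + 2·23 = 79
33(ω_sun−ω_arm) = −79(ω_ring−ω_arm),  ω_ring = 0, ω_sun = 1
33(1−ω_arm) = −79(0−ω_arm)  ⇒  112·ω_arm = 33  ⇒  ω_arm = 33/112
exact speed ratio = 33/112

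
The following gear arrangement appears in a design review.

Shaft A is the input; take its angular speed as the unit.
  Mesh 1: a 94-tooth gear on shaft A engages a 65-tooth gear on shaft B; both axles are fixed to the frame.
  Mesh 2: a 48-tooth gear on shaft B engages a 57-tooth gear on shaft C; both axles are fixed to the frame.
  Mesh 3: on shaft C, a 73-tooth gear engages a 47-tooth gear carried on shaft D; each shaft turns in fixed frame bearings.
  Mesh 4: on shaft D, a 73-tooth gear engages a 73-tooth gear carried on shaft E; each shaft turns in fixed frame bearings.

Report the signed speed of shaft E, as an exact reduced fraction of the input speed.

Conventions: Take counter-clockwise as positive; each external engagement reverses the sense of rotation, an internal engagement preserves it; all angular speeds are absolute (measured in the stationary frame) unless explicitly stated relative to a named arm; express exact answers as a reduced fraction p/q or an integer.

4-mesh fixed-axis compound train (all bearings frame-fixed)
mesh 1 [94T→65T]: |ω|/ω_in = 1×94/65 = 94/65, sense flips to −
mesh 2 [48T→57T]: |ω|/ω_in = (94/65)×48/57 = 1504/1235, sense flips to +
mesh 3 [73T→47T]: |ω|/ω_in = (1504/1235)×73/47 = 2336/1235, sense flips to −
mesh 4 [73T→73T]: |ω|/ω_in = (2336/1235)×73/73 = 2336/1235, sense flips to +
signed output speed (× input speed) = 2336/1235

2336/1235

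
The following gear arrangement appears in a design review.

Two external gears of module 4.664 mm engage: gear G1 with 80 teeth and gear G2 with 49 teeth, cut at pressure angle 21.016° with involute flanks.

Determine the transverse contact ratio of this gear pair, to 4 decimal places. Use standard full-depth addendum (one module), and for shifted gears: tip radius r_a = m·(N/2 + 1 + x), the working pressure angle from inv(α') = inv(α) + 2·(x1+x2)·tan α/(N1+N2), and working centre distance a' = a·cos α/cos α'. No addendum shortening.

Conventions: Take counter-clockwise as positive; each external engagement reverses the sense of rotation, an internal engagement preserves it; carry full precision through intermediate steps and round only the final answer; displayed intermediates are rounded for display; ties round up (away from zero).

topology: single-mesh involute geometry — m = 4.664, 80T/49T pair
base radii: r_b1 = 174.150088, r_b2 = 106.666929
tip radii: r_a1 = 191.224000, r_a2 = 118.932000
no profile shift: α' = α, a' = a
action lengths: √(r_a1²−r_b1²) = 78.983322, √(r_a2²−r_b2²) = 52.602157
base pitch p_b = π·m·cos α = 13.677716
CR = (78.983322 + 52.602157 − 300.828000·sin 21.01600°)/13.677716 = 1.732741
contact ratio ≈ 1.7327

1.7327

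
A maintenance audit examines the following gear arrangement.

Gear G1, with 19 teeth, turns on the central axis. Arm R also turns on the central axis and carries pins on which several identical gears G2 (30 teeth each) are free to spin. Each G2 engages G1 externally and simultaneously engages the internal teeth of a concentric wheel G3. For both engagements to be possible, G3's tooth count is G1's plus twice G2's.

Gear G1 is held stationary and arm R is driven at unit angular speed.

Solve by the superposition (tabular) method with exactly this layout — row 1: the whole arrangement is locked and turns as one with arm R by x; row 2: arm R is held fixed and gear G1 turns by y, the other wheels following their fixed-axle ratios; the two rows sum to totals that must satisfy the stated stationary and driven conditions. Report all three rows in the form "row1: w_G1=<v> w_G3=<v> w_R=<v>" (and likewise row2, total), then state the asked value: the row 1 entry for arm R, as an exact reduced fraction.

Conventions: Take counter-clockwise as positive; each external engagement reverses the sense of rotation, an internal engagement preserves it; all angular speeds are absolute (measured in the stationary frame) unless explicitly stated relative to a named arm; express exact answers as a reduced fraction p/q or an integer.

row1: w_G1=1 w_G3=1 w_R=1
row2: w_G1=-1 w_G3=19/79 w_R=0
total: w_G1=0 w_G3=98/79 w_R=1
asked value: 1

planetary set (19T centre, 30T on arm, 79T internal) — Willis relation
row 1 — lock + rotate with arm: ω_sun = ω_ring = ω_arm = x
row 2 (arm held, sun turns y): ω_ring = −(19/79)·y, ω_arm = 0
boundary: total ω_sun = x + y = 0 and total ω_arm = x = 1  ⇒  y = -1, x = 1
row 2 ring = −(19/79)·(-1) = 19/79
totals (row 1 + row 2): sun 1 + (-1) = 0, ring 1 + 19/79 = 98/79, arm 1 + 0 = 1
asked cell (row1, arm) = 1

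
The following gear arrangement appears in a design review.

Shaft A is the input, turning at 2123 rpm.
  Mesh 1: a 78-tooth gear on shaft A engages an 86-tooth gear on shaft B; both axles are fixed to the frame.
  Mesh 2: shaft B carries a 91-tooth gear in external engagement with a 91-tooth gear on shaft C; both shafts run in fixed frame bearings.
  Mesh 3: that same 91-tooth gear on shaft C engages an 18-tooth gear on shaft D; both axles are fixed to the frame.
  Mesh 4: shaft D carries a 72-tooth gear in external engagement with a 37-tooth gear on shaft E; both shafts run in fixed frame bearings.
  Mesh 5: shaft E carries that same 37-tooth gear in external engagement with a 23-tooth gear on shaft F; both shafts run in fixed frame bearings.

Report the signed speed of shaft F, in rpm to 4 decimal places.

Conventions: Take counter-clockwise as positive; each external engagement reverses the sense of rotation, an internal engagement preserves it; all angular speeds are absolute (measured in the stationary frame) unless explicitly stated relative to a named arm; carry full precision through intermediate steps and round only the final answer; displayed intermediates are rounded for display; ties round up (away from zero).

-30473.3145 rpm

class = fixed-axis compound train [5 meshes; 5 ratios multiply, 5 sense flips]
mesh 1 [78T→86T]: ω = 2123.0000×78/86 = 1925.5116 rpm, sense flips to −
mesh 2 [91T→91T]: ω = 1925.5116×91/91 = 1925.5116 rpm, sense flips to +
mesh 3 [91T→18T]: ω = 1925.5116×91/18 = 9734.5310 rpm, sense flips to −
mesh 4 [72T→37T]: ω = 9734.5310×72/37 = 18942.8712 rpm, sense flips to +
mesh 5 [37T→23T]: ω = 18942.8712×37/23 = 30473.3145 rpm, sense flips to −
signed output speed = -30473.3145 rpm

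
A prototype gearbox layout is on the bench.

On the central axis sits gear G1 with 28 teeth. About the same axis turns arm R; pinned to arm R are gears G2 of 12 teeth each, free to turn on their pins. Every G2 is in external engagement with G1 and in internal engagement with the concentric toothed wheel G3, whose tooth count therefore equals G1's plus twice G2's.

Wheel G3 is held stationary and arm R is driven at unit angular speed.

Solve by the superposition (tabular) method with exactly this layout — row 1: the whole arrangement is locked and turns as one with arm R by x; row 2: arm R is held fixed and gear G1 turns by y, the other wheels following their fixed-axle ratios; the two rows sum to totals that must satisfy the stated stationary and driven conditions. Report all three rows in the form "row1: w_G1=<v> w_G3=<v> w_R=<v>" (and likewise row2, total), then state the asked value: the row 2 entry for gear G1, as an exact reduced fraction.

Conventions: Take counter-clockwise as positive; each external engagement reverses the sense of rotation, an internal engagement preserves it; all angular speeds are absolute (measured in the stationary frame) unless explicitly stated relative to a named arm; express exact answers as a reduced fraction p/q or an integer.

topology: planetary set — G1 28T / G2 12T / G3 52T, arm = carrier (Willis)
superposition row 1 [locked train]: every member turns x
row 2 (arm held, sun turns y): ω_ring = −(28/52)·y, ω_arm = 0
boundary: total ω_ring = x − (28/52)·y = 0 and total ω_arm = x = 1  ⇒  y = 13/7, x = 1
row 2 ring = −(28/52)·13/7 = -1
totals (row 1 + row 2): sun 1 + 13/7 = 20/7, ring 1 + (-1) = 0, arm 1 + 0 = 1
asked cell (row2, sun) = 13/7

row1: w_G1=1 w_G3=1 w_R=1
row2: w_G1=13/7 w_G3=-1 w_R=0
total: w_G1=20/7 w_G3=0 w_R=1
asked value: 13/7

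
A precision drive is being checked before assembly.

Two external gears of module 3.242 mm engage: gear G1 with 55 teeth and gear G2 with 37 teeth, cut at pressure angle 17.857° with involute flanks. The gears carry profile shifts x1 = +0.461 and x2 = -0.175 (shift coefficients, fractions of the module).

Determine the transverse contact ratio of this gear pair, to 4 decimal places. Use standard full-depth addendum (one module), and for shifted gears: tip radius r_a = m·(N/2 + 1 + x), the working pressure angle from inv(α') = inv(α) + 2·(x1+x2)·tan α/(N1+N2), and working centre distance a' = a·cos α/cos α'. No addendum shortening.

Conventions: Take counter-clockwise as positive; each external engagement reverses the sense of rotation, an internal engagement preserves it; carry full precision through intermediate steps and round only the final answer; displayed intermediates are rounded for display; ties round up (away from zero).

topology: single-mesh involute geometry — m = 3.242, 55T/37T pair
base radii: r_b1 = 84.859940, r_b2 = 57.087596
tip radii: r_a1 = 93.891562, r_a2 = 62.651650
inv(α') = inv(17.857°) + 2·(+0.461-0.175)·tan α/(55+37) = 0.01250218  ⇒  α' = 18.89652°
a' = a·cos α / cos α' = 149.1320·cos 17.857°/cos 18.89652° = 150.033594
action lengths: √(r_a1²−r_b1²) = 40.179795, √(r_a2²−r_b2²) = 25.811540
base pitch p_b = π·m·cos α = 9.694377
CR = (40.179795 + 25.811540 − 150.033594·sin 18.89652°)/9.694377 = 1.795005
contact ratio ≈ 1.7950

1.7950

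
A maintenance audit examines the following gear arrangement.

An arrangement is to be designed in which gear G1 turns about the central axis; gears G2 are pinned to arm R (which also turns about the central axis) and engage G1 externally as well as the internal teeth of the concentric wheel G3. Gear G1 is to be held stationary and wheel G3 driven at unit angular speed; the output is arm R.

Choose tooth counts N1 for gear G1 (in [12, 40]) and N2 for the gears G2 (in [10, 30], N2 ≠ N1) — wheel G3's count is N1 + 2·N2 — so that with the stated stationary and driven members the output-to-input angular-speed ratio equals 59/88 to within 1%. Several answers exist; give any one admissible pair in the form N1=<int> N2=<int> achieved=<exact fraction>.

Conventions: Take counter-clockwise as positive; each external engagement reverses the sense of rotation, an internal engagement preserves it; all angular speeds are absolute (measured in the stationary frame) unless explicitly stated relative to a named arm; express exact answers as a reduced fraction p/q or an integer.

topology: planetary set — design target 59/88, arm = carrier (Willis)
Willis with ω_sun = 0: ω_arm/ω_ring = N3/(N1+N3); set equal to 59/88  ⇒  N3/N1 = (59/88)/(1 − 59/88) = 59/29
N3 = N1 + 2·N2  ⇒  N2/N1 = (N3/N1 − 1)/2 = (59/29 − 1)/2 = 15/29
smallest multiple with N1 ≥ 12 and N2 ≥ 10: k = 1  ⇒  N1 = 1·29 = 29, N2 = 1·15 = 15 (N1 ≤ 40, N2 ≤ 30, N2 ≠ N1 ✓), N3 = 29 + 2·15 = 59
check: N3/(N1+N3) with N1 = 29, N3 = 59 gives 59/88; |achieved − target| = 0 ≤ 59/8800 ✓

N1=29 N2=15 achieved=59/88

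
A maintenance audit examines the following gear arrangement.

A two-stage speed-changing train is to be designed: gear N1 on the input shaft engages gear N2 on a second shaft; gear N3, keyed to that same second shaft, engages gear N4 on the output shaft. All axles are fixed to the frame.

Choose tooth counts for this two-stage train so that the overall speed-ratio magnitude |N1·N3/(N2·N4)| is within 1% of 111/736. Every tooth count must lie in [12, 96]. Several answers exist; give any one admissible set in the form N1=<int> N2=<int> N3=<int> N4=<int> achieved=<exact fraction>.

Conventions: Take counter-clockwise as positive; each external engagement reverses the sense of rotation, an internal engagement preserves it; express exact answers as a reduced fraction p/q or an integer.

2-stage fixed-axis compound train for ratio 111/736
target = 111/736 in lowest terms: an exact hit needs N1·N3 = k·111 and N2·N4 = k·736 for one integer k, every count in [12, 96]; additionally prefer no 1:1 stage (N1 ≠ N2, N3 ≠ N4)
k = 1…3: no 1:1-free in-range split of k·111 and k·736 into factor pairs; take k = 4
k = 4: N1·N3 = 444 = 12·37, N2·N4 = 2944 = 32·92
achieved = 12·37/(32·92) = 111/736; |achieved − target| = 0 ≤ 111/73600 ✓

N1=12 N2=32 N3=37 N4=92 achieved=111/736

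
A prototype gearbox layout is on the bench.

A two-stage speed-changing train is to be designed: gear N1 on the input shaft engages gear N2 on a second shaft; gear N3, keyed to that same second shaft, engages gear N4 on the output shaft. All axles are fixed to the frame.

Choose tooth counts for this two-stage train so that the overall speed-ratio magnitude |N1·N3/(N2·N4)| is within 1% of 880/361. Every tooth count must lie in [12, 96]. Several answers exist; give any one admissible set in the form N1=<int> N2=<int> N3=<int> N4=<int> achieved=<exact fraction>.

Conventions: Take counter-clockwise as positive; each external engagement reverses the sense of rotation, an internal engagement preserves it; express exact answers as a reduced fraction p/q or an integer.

N1=16 N2=19 N3=55 N4=19 achieved=880/361

class = fixed-axis compound train [2-stage, 880/361 wanted]
target = 880/361 in lowest terms: an exact hit needs N1·N3 = k·880 and N2·N4 = k·361 for one integer k, every count in [12, 96]; additionally prefer no 1:1 stage (N1 ≠ N2, N3 ≠ N4)
k = 1: N1·N3 = 880 = 16·55, N2·N4 = 361 = 19·19
achieved = 16·55/(19·19) = 880/361; |achieved − target| = 0 ≤ 44/1805 ✓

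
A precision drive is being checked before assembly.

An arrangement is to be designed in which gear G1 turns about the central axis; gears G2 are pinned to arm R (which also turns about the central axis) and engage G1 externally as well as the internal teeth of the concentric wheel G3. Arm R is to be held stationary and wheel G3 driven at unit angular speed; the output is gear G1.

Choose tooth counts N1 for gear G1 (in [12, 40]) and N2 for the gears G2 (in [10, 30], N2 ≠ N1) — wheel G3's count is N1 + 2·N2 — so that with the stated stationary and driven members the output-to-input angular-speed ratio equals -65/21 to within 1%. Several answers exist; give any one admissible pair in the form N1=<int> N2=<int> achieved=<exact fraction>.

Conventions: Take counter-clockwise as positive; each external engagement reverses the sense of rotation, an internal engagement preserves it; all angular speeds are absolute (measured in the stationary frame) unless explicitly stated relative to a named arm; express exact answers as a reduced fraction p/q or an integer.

N1=21 N2=22 achieved=-65/21

design class (target -65/21): planetary set
Willis with ω_arm = 0: ω_sun/ω_ring = −N3/N1; set equal to -65/21  ⇒  N3/N1 = −(-65/21) = 65/21
N3 = N1 + 2·N2  ⇒  N2/N1 = (N3/N1 − 1)/2 = (65/21 − 1)/2 = 22/21
smallest multiple with N1 ≥ 12 and N2 ≥ 10: k = 1  ⇒  N1 = 1·21 = 21, N2 = 1·22 = 22 (N1 ≤ 40, N2 ≤ 30, N2 ≠ N1 ✓), N3 = 21 + 2·22 = 65
check: −N3/N1 with N1 = 21, N3 = 65 gives -65/21; |achieved − target| = 0 ≤ 13/420 ✓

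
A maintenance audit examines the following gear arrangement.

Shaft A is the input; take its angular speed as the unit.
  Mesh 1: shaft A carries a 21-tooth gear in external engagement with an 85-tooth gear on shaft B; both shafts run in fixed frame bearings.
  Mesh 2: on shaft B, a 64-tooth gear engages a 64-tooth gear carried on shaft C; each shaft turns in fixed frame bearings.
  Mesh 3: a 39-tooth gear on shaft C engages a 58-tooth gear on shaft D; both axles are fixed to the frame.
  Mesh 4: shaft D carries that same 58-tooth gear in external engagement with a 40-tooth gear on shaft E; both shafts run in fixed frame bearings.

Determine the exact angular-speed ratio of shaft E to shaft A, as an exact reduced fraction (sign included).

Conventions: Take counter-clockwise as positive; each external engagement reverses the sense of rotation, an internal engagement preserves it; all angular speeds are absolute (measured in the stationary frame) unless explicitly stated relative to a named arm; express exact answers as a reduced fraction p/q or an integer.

819/3400

class = fixed-axis compound train [4 meshes; 4 ratios multiply, 4 sense flips]
mesh 1 [21T→85T]: running ratio 21/85, sense −
mesh 2 [64T→64T]: running ratio 21/85, sense +
mesh 3 [39T→58T]: running ratio 819/4930, sense −
mesh 4 [58T→40T]: running ratio 819/3400, sense +
ω_out/ω_in = 819/3400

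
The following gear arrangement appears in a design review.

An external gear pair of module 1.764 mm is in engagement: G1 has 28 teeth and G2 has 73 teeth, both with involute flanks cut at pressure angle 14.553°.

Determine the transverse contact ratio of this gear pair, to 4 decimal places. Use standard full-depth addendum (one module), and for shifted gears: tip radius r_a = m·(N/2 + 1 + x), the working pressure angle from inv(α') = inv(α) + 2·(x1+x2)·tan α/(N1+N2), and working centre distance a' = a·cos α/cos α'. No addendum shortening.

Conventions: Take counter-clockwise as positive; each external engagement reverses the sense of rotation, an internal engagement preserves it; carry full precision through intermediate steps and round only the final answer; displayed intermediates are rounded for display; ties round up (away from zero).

2.0776

single-mesh involute tooth geometry (28T engaging 73T at module 1.764)
base radii: r_b1 = 23.903644, r_b2 = 62.320215
tip radii: r_a1 = 26.460000, r_a2 = 66.150000
no profile shift: α' = α, a' = a
action lengths: √(r_a1²−r_b1²) = 11.346691, √(r_a2²−r_b2²) = 22.181373
base pitch p_b = π·m·cos α = 5.363965
CR = (11.346691 + 22.181373 − 89.082000·sin 14.55300°)/5.363965 = 2.077557
contact ratio ≈ 2.0776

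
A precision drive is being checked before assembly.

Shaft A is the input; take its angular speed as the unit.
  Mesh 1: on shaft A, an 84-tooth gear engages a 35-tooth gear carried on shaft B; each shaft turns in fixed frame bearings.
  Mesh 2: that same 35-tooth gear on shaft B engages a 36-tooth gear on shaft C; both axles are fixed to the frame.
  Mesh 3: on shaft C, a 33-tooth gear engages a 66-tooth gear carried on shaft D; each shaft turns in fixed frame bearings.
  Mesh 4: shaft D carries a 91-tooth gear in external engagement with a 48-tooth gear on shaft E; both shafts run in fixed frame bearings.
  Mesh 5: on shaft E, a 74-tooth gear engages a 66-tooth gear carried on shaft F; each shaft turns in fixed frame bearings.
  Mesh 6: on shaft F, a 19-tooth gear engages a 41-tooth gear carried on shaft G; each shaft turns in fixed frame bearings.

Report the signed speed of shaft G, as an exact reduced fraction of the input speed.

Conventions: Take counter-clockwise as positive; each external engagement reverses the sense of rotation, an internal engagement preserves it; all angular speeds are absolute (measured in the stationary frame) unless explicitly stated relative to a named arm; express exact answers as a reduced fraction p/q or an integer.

447811/389664

6-mesh fixed-axis compound train (all bearings frame-fixed)
mesh 1 [84T→35T]: |ω|/ω_in = 1×84/35 = 12/5, sense flips to −
mesh 2 [35T→36T]: |ω|/ω_in = (12/5)×35/36 = 7/3, sense flips to +
mesh 3 [33T→66T]: |ω|/ω_in = (7/3)×33/66 = 7/6, sense flips to −
mesh 4 [91T→48T]: |ω|/ω_in = (7/6)×91/48 = 637/288, sense flips to +
mesh 5 [74T→66T]: |ω|/ω_in = (637/288)×74/66 = 23569/9504, sense flips to −
mesh 6 [19T→41T]: |ω|/ω_in = (23569/9504)×19/41 = 447811/389664, sense flips to +
signed output speed (× input speed) = 447811/389664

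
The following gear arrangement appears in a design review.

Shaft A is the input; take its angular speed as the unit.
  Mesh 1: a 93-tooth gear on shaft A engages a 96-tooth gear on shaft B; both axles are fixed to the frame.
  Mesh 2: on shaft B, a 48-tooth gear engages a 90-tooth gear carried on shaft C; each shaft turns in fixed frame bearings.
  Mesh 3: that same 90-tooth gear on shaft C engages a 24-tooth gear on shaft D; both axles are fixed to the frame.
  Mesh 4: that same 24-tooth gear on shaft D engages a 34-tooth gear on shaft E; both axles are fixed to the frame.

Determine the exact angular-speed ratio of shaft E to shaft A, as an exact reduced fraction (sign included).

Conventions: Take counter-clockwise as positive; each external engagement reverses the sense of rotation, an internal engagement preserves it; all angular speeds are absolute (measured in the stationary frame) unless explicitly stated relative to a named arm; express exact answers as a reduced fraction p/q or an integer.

93/68

class = fixed-axis compound train [4 meshes; 4 ratios multiply, 4 sense flips]
mesh 1 [93T→96T]: running ratio 31/32, sense −
mesh 2 [48T→90T]: running ratio 31/60, sense +
mesh 3 [90T→24T]: running ratio 31/16, sense −
mesh 4 [24T→34T]: running ratio 93/68, sense +
ω_out/ω_in = 93/68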